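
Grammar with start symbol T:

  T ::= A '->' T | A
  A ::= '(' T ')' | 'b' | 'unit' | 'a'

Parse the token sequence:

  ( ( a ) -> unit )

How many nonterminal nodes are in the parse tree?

[T [A ( [T [A ( [T [A a]] )] -> [T [A unit]]] )]]

8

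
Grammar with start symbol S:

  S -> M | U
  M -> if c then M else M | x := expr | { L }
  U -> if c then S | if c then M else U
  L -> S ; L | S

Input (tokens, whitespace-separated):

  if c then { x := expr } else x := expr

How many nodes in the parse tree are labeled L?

1

[S [M if c then [M { [L [S [M x := expr]]] }] else [M x := expr]]]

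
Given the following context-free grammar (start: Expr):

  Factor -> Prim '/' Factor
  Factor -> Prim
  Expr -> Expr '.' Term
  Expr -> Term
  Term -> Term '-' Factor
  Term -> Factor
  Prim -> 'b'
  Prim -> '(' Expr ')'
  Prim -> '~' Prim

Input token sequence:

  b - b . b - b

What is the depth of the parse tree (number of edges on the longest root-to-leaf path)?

[Expr [Expr [Term [Term [Factor [Prim b]]] - [Factor [Prim b]]]] . [Term [Term [Factor [Prim b]]] - [Factor [Prim b]]]]

6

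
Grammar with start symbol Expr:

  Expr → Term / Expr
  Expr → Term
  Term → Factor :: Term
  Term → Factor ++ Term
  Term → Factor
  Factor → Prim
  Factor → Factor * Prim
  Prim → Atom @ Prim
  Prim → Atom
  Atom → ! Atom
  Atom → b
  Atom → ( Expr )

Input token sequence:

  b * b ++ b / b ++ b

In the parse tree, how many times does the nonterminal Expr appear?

2

[Expr [Term [Factor [Factor [Prim [Atom b]]] * [Prim [Atom b]]] ++ [Term [Factor [Prim [Atom b]]]]] / [Expr [Term [Factor [Prim [Atom b]]] ++ [Term [Factor [Prim [Atom b]]]]]]]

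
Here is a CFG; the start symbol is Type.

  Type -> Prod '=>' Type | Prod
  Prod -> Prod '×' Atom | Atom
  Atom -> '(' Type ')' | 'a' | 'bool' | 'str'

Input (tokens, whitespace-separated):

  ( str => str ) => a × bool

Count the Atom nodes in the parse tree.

5

[Type [Prod [Atom ( [Type [Prod [Atom str]] => [Type [Prod [Atom str]]]] )]] => [Type [Prod [Prod [Atom a]] × [Atom bool]]]]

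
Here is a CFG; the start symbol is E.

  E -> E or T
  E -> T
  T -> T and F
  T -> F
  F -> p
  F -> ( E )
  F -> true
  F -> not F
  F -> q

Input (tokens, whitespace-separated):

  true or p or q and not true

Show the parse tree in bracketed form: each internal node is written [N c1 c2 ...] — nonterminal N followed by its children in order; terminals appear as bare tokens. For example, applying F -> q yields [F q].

[E [E [E [T [F true]]] or [T [F p]]] or [T [T [F q]] and [F not [F true]]]]

E
E or T
E or T or T
T or T or T
F or T or T
true or T or T
true or F or T
true or p or T
true or p or T and F
true or p or F and F
true or p or q and F
true or p or q and not F
true or p or q and not true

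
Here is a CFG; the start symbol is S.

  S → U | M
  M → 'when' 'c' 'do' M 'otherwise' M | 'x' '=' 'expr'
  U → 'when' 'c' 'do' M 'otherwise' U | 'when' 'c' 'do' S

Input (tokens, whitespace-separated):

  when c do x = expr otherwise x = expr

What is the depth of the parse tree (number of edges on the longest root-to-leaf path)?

[S [M when c do [M x = expr] otherwise [M x = expr]]]

3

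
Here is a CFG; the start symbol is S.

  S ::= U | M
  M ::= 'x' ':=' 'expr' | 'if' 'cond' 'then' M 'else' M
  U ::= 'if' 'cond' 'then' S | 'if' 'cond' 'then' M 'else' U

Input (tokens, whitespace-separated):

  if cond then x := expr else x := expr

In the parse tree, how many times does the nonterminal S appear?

[S [M if cond then [M x := expr] else [M x := expr]]]

1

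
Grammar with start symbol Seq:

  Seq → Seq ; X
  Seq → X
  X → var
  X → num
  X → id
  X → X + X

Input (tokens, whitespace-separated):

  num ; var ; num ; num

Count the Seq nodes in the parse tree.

[Seq [Seq [Seq [Seq [X num]] ; [X var]] ; [X num]] ; [X num]]

4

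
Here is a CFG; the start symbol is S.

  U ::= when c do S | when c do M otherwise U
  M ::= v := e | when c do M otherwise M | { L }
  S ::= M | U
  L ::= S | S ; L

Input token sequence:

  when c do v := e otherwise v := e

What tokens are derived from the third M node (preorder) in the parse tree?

[S [M when c do [M v := e] otherwise [M v := e]]]

v := e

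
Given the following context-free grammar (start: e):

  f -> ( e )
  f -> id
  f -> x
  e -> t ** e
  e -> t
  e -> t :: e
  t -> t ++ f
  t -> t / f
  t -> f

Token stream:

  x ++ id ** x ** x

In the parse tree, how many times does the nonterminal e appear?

[e [t [t [f x]] ++ [f id]] ** [e [t [f x]] ** [e [t [f x]]]]]

3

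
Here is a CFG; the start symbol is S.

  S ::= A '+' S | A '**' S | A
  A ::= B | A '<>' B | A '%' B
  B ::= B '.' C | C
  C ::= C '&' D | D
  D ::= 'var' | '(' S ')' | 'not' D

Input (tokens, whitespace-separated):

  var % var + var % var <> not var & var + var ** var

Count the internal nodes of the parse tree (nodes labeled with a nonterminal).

35

[S [A [A [B [C [D var]]]] % [B [C [D var]]]] + [S [A [A [A [B [C [D var]]]] % [B [C [D var]]]] <> [B [C [C [D not [D var]]] & [D var]]]] + [S [A [B [C [D var]]]] ** [S [A [B [C [D var]]]]]]]]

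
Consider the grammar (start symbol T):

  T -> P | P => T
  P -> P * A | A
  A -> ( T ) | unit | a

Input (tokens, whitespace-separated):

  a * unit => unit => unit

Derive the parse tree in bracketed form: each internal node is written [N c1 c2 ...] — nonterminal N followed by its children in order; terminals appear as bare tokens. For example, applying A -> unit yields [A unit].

[T [P [P [A a]] * [A unit]] => [T [P [A unit]] => [T [P [A unit]]]]]

T
P => T
P * A => T
A * A => T
a * A => T
a * unit => T
a * unit => P => T
a * unit => A => T
a * unit => unit => T
a * unit => unit => P
a * unit => unit => A
a * unit => unit => unit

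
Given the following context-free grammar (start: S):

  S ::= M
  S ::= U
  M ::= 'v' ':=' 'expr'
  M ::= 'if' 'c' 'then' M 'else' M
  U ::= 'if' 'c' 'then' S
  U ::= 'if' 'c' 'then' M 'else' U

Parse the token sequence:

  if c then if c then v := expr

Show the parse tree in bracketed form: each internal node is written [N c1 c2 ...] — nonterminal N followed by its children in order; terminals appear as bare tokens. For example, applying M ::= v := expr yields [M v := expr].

S
U
if c then S
if c then U
if c then if c then S
if c then if c then M
if c then if c then v := expr

[S [U if c then [S [U if c then [S [M v := expr]]]]]]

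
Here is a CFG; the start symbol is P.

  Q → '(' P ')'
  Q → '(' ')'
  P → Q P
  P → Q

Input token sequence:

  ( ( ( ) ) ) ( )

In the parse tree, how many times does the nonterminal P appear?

4

[P [Q ( [P [Q ( [P [Q ( )]] )]] )] [P [Q ( )]]]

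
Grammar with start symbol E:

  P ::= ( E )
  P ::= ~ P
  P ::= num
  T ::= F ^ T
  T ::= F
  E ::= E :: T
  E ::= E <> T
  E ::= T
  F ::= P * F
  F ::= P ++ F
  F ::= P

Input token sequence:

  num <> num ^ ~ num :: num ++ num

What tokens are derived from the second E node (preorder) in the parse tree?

num <> num ^ ~ num

[E [E [E [T [F [P num]]]] <> [T [F [P num]] ^ [T [F [P ~ [P num]]]]]] :: [T [F [P num] ++ [F [P num]]]]]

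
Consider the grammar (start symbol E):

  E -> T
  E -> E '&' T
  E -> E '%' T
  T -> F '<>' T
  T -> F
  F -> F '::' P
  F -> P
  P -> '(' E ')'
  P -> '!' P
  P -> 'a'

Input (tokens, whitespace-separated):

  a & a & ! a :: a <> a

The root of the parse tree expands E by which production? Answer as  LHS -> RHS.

[E [E [E [T [F [P a]]]] & [T [F [P a]]]] & [T [F [F [P ! [P a]]] :: [P a]] <> [T [F [P a]]]]]

E -> E '&' T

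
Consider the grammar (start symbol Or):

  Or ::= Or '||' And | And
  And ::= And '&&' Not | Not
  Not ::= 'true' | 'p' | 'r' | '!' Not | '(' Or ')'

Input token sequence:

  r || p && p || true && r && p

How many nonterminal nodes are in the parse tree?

15

[Or [Or [Or [And [Not r]]] || [And [And [Not p]] && [Not p]]] || [And [And [And [Not true]] && [Not r]] && [Not p]]]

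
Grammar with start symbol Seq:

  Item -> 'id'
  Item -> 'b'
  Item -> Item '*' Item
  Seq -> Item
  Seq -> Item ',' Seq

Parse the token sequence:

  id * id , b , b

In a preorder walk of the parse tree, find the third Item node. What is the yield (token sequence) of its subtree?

[Seq [Item [Item id] * [Item id]] , [Seq [Item b] , [Seq [Item b]]]]

id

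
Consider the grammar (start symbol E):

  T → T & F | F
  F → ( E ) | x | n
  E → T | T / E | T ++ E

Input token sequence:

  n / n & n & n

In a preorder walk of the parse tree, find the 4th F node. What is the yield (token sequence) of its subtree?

[E [T [F n]] / [E [T [T [T [F n]] & [F n]] & [F n]]]]

n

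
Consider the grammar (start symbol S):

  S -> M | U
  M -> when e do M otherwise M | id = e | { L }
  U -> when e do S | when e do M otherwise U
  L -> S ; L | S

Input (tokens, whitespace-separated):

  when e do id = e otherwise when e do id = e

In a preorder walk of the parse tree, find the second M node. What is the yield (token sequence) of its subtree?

[S [U when e do [M id = e] otherwise [U when e do [S [M id = e]]]]]

id = e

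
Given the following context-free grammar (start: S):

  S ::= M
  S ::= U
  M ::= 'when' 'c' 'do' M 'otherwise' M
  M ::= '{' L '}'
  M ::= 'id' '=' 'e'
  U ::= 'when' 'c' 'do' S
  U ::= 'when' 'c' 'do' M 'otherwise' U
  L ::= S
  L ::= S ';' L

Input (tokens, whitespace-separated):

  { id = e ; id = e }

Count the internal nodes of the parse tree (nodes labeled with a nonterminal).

8

[S [M { [L [S [M id = e]] ; [L [S [M id = e]]]] }]]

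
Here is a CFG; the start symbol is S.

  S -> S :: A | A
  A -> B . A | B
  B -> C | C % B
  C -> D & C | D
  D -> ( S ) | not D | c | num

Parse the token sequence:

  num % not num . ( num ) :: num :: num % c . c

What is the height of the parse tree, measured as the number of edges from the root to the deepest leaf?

13

[S [S [S [A [B [C [D num]] % [B [C [D not [D num]]]]] . [A [B [C [D ( [S [A [B [C [D num]]]]] )]]]]]] :: [A [B [C [D num]]]]] :: [A [B [C [D num]] % [B [C [D c]]]] . [A [B [C [D c]]]]]]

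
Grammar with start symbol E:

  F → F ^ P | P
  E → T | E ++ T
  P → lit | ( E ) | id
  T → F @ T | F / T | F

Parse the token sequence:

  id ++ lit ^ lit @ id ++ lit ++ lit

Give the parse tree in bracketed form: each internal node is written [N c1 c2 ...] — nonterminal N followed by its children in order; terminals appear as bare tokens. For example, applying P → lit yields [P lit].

E
E ++ T
E ++ T ++ T
E ++ T ++ T ++ T
T ++ T ++ T ++ T
F ++ T ++ T ++ T
P ++ T ++ T ++ T
id ++ T ++ T ++ T
id ++ F @ T ++ T ++ T
id ++ F ^ P @ T ++ T ++ T
id ++ P ^ P @ T ++ T ++ T
id ++ lit ^ P @ T ++ T ++ T
id ++ lit ^ lit @ T ++ T ++ T
id ++ lit ^ lit @ F ++ T ++ T
id ++ lit ^ lit @ P ++ T ++ T
id ++ lit ^ lit @ id ++ T ++ T
id ++ lit ^ lit @ id ++ F ++ T
id ++ lit ^ lit @ id ++ P ++ T
id ++ lit ^ lit @ id ++ lit ++ T
id ++ lit ^ lit @ id ++ lit ++ F
id ++ lit ^ lit @ id ++ lit ++ P
id ++ lit ^ lit @ id ++ lit ++ lit

[E [E [E [E [T [F [P id]]]] ++ [T [F [F [P lit]] ^ [P lit]] @ [T [F [P id]]]]] ++ [T [F [P lit]]]] ++ [T [F [P lit]]]]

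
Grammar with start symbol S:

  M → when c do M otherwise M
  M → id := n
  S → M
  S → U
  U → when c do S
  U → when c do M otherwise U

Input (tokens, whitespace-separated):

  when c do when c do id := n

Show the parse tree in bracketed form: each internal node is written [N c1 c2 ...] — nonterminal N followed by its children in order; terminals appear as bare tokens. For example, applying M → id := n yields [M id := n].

[S [U when c do [S [U when c do [S [M id := n]]]]]]

S
U
when c do S
when c do U
when c do when c do S
when c do when c do M
when c do when c do id := n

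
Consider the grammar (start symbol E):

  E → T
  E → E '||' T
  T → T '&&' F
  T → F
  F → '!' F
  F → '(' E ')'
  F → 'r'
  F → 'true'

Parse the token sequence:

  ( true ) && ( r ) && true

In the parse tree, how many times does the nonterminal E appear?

3

[E [T [T [T [F ( [E [T [F true]]] )]] && [F ( [E [T [F r]]] )]] && [F true]]]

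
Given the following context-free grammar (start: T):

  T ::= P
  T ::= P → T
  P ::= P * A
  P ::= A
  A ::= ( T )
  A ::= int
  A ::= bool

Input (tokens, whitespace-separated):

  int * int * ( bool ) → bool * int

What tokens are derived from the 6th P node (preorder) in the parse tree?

[T [P [P [P [A int]] * [A int]] * [A ( [T [P [A bool]]] )]] → [T [P [P [A bool]] * [A int]]]]

bool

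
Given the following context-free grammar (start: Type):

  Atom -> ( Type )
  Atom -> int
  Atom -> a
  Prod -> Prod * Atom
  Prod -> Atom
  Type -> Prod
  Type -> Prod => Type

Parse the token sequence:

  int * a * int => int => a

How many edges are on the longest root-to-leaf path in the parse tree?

[Type [Prod [Prod [Prod [Atom int]] * [Atom a]] * [Atom int]] => [Type [Prod [Atom int]] => [Type [Prod [Atom a]]]]]

5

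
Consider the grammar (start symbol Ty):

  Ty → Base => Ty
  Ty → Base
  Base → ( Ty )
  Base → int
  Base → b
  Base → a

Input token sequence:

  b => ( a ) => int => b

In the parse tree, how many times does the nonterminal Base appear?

[Ty [Base b] => [Ty [Base ( [Ty [Base a]] )] => [Ty [Base int] => [Ty [Base b]]]]]

5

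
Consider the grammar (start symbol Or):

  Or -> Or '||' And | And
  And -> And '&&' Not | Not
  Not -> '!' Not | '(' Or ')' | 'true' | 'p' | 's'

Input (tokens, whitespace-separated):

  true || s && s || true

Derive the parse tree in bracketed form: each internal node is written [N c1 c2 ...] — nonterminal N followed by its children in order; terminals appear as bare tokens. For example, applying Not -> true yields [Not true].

[Or [Or [Or [And [Not true]]] || [And [And [Not s]] && [Not s]]] || [And [Not true]]]

Or
Or || And
Or || And || And
And || And || And
Not || And || And
true || And || And
true || And && Not || And
true || Not && Not || And
true || s && Not || And
true || s && s || And
true || s && s || Not
true || s && s || true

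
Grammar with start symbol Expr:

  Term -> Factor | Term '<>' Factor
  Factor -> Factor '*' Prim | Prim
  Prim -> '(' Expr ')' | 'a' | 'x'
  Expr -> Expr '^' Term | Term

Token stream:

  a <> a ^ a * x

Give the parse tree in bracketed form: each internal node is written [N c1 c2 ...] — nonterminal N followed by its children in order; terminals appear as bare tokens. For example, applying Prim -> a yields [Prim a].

Expr
Expr ^ Term
Term ^ Term
Term <> Factor ^ Term
Factor <> Factor ^ Term
Prim <> Factor ^ Term
a <> Factor ^ Term
a <> Prim ^ Term
a <> a ^ Term
a <> a ^ Factor
a <> a ^ Factor * Prim
a <> a ^ Prim * Prim
a <> a ^ a * Prim
a <> a ^ a * x

[Expr [Expr [Term [Term [Factor [Prim a]]] <> [Factor [Prim a]]]] ^ [Term [Factor [Factor [Prim a]] * [Prim x]]]]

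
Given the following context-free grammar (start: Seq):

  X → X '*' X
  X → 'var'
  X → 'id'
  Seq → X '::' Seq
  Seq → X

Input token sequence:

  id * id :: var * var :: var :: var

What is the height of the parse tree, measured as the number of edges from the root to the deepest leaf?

[Seq [X [X id] * [X id]] :: [Seq [X [X var] * [X var]] :: [Seq [X var] :: [Seq [X var]]]]]

5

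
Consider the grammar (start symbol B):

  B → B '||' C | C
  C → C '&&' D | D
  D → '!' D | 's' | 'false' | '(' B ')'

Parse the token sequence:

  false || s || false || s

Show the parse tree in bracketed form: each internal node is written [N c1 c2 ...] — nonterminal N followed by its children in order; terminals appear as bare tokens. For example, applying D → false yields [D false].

B
B || C
B || C || C
B || C || C || C
C || C || C || C
D || C || C || C
false || C || C || C
false || D || C || C
false || s || C || C
false || s || D || C
false || s || false || C
false || s || false || D
false || s || false || s

[B [B [B [B [C [D false]]] || [C [D s]]] || [C [D false]]] || [C [D s]]]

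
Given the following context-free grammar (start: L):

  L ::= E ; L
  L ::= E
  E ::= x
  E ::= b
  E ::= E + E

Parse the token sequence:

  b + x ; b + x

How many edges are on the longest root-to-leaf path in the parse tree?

[L [E [E b] + [E x]] ; [L [E [E b] + [E x]]]]

4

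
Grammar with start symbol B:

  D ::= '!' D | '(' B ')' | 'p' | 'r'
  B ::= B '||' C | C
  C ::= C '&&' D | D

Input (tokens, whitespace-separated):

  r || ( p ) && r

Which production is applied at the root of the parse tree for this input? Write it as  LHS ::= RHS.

B ::= B '||' C

[B [B [C [D r]]] || [C [C [D ( [B [C [D p]]] )]] && [D r]]]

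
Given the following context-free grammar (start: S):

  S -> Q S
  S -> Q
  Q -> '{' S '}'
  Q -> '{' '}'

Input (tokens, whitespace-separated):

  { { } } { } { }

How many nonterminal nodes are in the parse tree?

[S [Q { [S [Q { }]] }] [S [Q { }] [S [Q { }]]]]

8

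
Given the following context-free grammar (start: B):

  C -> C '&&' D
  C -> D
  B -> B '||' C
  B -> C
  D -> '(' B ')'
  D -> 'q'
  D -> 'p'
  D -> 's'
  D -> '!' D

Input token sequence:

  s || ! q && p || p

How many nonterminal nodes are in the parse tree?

[B [B [B [C [D s]]] || [C [C [D ! [D q]]] && [D p]]] || [C [D p]]]

12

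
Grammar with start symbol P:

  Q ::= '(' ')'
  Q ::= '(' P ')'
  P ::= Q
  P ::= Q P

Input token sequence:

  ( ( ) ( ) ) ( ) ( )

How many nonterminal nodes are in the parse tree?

10

[P [Q ( [P [Q ( )] [P [Q ( )]]] )] [P [Q ( )] [P [Q ( )]]]]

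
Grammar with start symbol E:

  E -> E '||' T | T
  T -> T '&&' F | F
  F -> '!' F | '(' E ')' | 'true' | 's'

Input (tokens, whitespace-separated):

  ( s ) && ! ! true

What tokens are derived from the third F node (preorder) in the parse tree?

[E [T [T [F ( [E [T [F s]]] )]] && [F ! [F ! [F true]]]]]

! ! true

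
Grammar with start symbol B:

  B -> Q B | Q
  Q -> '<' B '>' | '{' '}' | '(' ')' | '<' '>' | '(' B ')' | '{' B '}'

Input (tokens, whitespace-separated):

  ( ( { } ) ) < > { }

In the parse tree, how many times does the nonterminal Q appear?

5

[B [Q ( [B [Q ( [B [Q { }]] )]] )] [B [Q < >] [B [Q { }]]]]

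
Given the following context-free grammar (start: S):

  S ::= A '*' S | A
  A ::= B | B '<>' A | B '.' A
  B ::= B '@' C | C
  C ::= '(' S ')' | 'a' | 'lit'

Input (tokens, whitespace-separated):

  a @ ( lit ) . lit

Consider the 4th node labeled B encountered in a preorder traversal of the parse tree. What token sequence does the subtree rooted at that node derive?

lit

[S [A [B [B [C a]] @ [C ( [S [A [B [C lit]]]] )]] . [A [B [C lit]]]]]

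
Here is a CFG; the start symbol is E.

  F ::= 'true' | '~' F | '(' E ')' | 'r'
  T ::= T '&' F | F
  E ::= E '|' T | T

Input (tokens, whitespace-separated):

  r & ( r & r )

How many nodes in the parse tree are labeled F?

4

[E [T [T [F r]] & [F ( [E [T [T [F r]] & [F r]]] )]]]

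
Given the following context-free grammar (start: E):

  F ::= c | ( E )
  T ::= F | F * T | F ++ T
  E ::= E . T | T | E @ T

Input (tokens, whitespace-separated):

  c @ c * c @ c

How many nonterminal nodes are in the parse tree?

[E [E [E [T [F c]]] @ [T [F c] * [T [F c]]]] @ [T [F c]]]

11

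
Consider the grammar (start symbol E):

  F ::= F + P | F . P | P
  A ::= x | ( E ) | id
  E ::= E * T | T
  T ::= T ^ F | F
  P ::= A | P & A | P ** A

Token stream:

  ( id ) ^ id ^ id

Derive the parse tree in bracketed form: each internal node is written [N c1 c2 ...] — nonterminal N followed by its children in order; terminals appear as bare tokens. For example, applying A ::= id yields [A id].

E
T
T ^ F
T ^ F ^ F
F ^ F ^ F
P ^ F ^ F
A ^ F ^ F
( E ) ^ F ^ F
( T ) ^ F ^ F
( F ) ^ F ^ F
( P ) ^ F ^ F
( A ) ^ F ^ F
( id ) ^ F ^ F
( id ) ^ P ^ F
( id ) ^ A ^ F
( id ) ^ id ^ F
( id ) ^ id ^ P
( id ) ^ id ^ A
( id ) ^ id ^ id

[E [T [T [T [F [P [A ( [E [T [F [P [A id]]]]] )]]]] ^ [F [P [A id]]]] ^ [F [P [A id]]]]]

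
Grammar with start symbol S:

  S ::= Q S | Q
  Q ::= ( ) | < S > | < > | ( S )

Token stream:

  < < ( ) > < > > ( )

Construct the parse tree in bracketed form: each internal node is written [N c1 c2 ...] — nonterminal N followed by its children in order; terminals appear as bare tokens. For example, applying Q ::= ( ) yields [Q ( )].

[S [Q < [S [Q < [S [Q ( )]] >] [S [Q < >]]] >] [S [Q ( )]]]

S
Q S
< S > S
< Q S > S
< < S > S > S
< < Q > S > S
< < ( ) > S > S
< < ( ) > Q > S
< < ( ) > < > > S
< < ( ) > < > > Q
< < ( ) > < > > ( )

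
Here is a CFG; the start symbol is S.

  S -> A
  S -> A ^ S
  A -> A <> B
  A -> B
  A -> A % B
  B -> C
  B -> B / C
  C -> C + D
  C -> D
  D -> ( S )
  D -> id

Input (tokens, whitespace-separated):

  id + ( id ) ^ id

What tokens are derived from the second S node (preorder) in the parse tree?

id

[S [A [B [C [C [D id]] + [D ( [S [A [B [C [D id]]]]] )]]]] ^ [S [A [B [C [D id]]]]]]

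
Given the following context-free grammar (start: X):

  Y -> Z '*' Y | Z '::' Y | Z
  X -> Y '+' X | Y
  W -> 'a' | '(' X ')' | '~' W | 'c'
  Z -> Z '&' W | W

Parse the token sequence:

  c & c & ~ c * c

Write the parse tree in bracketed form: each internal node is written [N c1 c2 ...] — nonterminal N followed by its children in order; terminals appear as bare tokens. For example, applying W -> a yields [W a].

[X [Y [Z [Z [Z [W c]] & [W c]] & [W ~ [W c]]] * [Y [Z [W c]]]]]

X
Y
Z * Y
Z & W * Y
Z & W & W * Y
W & W & W * Y
c & W & W * Y
c & c & W * Y
c & c & ~ W * Y
c & c & ~ c * Y
c & c & ~ c * Z
c & c & ~ c * W
c & c & ~ c * c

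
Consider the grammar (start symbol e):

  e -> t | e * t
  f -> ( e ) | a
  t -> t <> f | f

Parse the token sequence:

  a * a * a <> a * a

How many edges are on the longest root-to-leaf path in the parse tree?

[e [e [e [e [t [f a]]] * [t [f a]]] * [t [t [f a]] <> [f a]]] * [t [f a]]]

6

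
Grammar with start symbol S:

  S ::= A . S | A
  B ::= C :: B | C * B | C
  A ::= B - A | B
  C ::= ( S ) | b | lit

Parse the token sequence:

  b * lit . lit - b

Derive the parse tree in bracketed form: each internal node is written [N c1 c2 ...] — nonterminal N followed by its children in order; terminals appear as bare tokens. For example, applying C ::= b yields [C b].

[S [A [B [C b] * [B [C lit]]]] . [S [A [B [C lit]] - [A [B [C b]]]]]]

S
A . S
B . S
C * B . S
b * B . S
b * C . S
b * lit . S
b * lit . A
b * lit . B - A
b * lit . C - A
b * lit . lit - A
b * lit . lit - B
b * lit . lit - C
b * lit . lit - b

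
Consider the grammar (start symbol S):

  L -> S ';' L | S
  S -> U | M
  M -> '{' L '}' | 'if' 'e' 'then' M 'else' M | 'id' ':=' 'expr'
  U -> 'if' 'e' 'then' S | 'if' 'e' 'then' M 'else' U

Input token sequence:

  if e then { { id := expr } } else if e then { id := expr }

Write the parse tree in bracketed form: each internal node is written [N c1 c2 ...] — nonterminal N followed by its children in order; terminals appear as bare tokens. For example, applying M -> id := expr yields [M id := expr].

[S [U if e then [M { [L [S [M { [L [S [M id := expr]]] }]]] }] else [U if e then [S [M { [L [S [M id := expr]]] }]]]]]

S
U
if e then M else U
if e then { L } else U
if e then { S } else U
if e then { M } else U
if e then { { L } } else U
if e then { { S } } else U
if e then { { M } } else U
if e then { { id := expr } } else U
if e then { { id := expr } } else if e then S
if e then { { id := expr } } else if e then M
if e then { { id := expr } } else if e then { L }
if e then { { id := expr } } else if e then { S }
if e then { { id := expr } } else if e then { M }
if e then { { id := expr } } else if e then { id := expr }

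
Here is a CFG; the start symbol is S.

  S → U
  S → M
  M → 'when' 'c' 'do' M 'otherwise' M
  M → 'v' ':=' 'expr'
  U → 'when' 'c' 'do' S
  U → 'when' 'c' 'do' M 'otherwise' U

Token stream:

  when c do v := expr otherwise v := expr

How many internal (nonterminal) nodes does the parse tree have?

[S [M when c do [M v := expr] otherwise [M v := expr]]]

4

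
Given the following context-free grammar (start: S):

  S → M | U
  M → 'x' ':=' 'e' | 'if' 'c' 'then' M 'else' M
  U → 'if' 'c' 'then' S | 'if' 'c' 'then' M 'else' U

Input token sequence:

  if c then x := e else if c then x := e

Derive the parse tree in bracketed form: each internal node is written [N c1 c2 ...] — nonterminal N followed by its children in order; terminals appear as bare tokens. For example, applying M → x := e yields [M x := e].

S
U
if c then M else U
if c then x := e else U
if c then x := e else if c then S
if c then x := e else if c then M
if c then x := e else if c then x := e

[S [U if c then [M x := e] else [U if c then [S [M x := e]]]]]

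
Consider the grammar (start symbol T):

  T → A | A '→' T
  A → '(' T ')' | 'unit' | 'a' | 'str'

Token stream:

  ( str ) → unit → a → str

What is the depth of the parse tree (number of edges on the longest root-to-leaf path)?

5

[T [A ( [T [A str]] )] → [T [A unit] → [T [A a] → [T [A str]]]]]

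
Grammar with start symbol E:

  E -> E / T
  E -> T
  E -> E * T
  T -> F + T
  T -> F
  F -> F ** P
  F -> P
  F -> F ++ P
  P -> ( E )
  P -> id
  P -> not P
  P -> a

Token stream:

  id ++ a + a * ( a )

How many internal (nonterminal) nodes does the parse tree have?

[E [E [T [F [F [P id]] ++ [P a]] + [T [F [P a]]]]] * [T [F [P ( [E [T [F [P a]]]] )]]]]

17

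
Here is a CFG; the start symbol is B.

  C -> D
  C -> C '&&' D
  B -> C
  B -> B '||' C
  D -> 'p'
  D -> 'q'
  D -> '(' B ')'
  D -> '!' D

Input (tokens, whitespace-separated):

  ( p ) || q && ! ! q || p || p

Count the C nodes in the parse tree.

[B [B [B [B [C [D ( [B [C [D p]]] )]]] || [C [C [D q]] && [D ! [D ! [D q]]]]] || [C [D p]]] || [C [D p]]]

6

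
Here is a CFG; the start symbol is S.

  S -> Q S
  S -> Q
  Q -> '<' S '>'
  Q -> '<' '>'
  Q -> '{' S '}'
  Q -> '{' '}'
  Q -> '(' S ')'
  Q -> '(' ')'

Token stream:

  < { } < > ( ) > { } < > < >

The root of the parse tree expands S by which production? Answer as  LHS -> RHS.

S -> Q S

[S [Q < [S [Q { }] [S [Q < >] [S [Q ( )]]]] >] [S [Q { }] [S [Q < >] [S [Q < >]]]]]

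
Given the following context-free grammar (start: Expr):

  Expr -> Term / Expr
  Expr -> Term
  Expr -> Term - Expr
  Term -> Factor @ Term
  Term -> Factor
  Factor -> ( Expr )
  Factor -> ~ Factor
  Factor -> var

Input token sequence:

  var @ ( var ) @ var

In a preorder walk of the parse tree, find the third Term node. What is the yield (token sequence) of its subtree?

var

[Expr [Term [Factor var] @ [Term [Factor ( [Expr [Term [Factor var]]] )] @ [Term [Factor var]]]]]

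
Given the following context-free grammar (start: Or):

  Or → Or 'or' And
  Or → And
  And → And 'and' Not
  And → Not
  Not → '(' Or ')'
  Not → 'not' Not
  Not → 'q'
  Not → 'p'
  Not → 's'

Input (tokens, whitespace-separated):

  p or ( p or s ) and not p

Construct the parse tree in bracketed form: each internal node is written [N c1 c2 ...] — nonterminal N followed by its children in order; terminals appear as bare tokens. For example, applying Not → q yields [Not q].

Or
Or or And
And or And
Not or And
p or And
p or And and Not
p or Not and Not
p or ( Or ) and Not
p or ( Or or And ) and Not
p or ( And or And ) and Not
p or ( Not or And ) and Not
p or ( p or And ) and Not
p or ( p or Not ) and Not
p or ( p or s ) and Not
p or ( p or s ) and not Not
p or ( p or s ) and not p

[Or [Or [And [Not p]]] or [And [And [Not ( [Or [Or [And [Not p]]] or [And [Not s]]] )]] and [Not not [Not p]]]]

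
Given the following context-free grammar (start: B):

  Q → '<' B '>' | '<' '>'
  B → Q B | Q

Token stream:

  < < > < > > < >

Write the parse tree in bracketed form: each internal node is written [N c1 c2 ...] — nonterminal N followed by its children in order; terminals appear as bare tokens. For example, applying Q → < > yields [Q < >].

[B [Q < [B [Q < >] [B [Q < >]]] >] [B [Q < >]]]

B
Q B
< B > B
< Q B > B
< < > B > B
< < > Q > B
< < > < > > B
< < > < > > Q
< < > < > > < >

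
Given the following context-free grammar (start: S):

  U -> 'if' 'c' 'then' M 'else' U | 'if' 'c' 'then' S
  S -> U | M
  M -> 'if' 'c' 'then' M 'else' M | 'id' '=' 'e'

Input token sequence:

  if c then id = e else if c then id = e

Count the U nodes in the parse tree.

2

[S [U if c then [M id = e] else [U if c then [S [M id = e]]]]]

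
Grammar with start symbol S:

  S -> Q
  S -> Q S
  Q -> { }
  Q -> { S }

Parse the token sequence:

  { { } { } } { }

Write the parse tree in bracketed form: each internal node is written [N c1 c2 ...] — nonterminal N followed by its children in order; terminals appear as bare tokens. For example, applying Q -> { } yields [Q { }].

[S [Q { [S [Q { }] [S [Q { }]]] }] [S [Q { }]]]

S
Q S
{ S } S
{ Q S } S
{ { } S } S
{ { } Q } S
{ { } { } } S
{ { } { } } Q
{ { } { } } { }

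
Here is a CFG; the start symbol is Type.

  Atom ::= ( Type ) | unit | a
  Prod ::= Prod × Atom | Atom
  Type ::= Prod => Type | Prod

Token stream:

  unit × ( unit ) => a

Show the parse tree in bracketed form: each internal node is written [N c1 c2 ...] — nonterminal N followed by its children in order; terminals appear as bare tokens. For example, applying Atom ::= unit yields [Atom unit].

[Type [Prod [Prod [Atom unit]] × [Atom ( [Type [Prod [Atom unit]]] )]] => [Type [Prod [Atom a]]]]

Type
Prod => Type
Prod × Atom => Type
Atom × Atom => Type
unit × Atom => Type
unit × ( Type ) => Type
unit × ( Prod ) => Type
unit × ( Atom ) => Type
unit × ( unit ) => Type
unit × ( unit ) => Prod
unit × ( unit ) => Atom
unit × ( unit ) => a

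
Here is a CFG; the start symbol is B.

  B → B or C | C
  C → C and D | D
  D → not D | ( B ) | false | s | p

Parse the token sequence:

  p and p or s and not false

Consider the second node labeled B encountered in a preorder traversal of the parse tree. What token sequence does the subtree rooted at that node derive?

[B [B [C [C [D p]] and [D p]]] or [C [C [D s]] and [D not [D false]]]]

p and p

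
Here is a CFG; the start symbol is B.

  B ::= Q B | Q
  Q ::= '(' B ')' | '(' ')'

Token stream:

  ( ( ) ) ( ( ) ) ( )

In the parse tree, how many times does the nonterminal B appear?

[B [Q ( [B [Q ( )]] )] [B [Q ( [B [Q ( )]] )] [B [Q ( )]]]]

5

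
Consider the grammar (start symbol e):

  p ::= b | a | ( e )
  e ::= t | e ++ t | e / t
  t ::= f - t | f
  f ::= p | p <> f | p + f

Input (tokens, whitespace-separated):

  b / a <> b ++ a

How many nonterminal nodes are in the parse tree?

14

[e [e [e [t [f [p b]]]] / [t [f [p a] <> [f [p b]]]]] ++ [t [f [p a]]]]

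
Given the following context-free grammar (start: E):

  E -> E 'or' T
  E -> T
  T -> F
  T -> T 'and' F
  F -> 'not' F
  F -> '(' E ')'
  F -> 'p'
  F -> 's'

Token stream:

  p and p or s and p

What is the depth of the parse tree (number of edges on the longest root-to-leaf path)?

[E [E [T [T [F p]] and [F p]]] or [T [T [F s]] and [F p]]]

5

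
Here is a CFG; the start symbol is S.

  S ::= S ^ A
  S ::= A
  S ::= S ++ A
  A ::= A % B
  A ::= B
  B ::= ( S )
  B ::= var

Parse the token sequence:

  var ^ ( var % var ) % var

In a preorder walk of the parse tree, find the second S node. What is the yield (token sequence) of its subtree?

[S [S [A [B var]]] ^ [A [A [B ( [S [A [A [B var]] % [B var]]] )]] % [B var]]]

var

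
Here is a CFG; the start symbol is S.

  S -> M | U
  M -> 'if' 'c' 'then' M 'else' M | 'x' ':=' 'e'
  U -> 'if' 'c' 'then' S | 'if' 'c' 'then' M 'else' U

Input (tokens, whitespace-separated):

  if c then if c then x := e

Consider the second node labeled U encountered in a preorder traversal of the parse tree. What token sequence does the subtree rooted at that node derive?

if c then x := e

[S [U if c then [S [U if c then [S [M x := e]]]]]]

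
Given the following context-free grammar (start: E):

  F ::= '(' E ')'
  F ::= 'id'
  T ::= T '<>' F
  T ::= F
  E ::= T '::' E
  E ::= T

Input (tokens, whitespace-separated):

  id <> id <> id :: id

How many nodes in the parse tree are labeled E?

2

[E [T [T [T [F id]] <> [F id]] <> [F id]] :: [E [T [F id]]]]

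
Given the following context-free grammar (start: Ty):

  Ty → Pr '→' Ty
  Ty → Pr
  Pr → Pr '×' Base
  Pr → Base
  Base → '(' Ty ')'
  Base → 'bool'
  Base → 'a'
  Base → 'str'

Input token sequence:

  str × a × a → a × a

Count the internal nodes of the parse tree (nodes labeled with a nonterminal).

[Ty [Pr [Pr [Pr [Base str]] × [Base a]] × [Base a]] → [Ty [Pr [Pr [Base a]] × [Base a]]]]

12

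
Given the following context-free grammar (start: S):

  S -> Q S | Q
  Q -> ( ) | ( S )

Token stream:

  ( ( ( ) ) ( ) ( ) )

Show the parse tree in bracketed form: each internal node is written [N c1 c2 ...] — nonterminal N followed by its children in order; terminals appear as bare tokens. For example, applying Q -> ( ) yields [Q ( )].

[S [Q ( [S [Q ( [S [Q ( )]] )] [S [Q ( )] [S [Q ( )]]]] )]]

S
Q
( S )
( Q S )
( ( S ) S )
( ( Q ) S )
( ( ( ) ) S )
( ( ( ) ) Q S )
( ( ( ) ) ( ) S )
( ( ( ) ) ( ) Q )
( ( ( ) ) ( ) ( ) )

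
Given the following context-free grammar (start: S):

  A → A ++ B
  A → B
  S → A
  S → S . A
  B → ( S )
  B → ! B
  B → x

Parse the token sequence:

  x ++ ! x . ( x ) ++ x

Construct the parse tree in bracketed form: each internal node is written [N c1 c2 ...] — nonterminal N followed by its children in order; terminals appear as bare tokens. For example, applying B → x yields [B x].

S
S . A
A . A
A ++ B . A
B ++ B . A
x ++ B . A
x ++ ! B . A
x ++ ! x . A
x ++ ! x . A ++ B
x ++ ! x . B ++ B
x ++ ! x . ( S ) ++ B
x ++ ! x . ( A ) ++ B
x ++ ! x . ( B ) ++ B
x ++ ! x . ( x ) ++ B
x ++ ! x . ( x ) ++ x

[S [S [A [A [B x]] ++ [B ! [B x]]]] . [A [A [B ( [S [A [B x]]] )]] ++ [B x]]]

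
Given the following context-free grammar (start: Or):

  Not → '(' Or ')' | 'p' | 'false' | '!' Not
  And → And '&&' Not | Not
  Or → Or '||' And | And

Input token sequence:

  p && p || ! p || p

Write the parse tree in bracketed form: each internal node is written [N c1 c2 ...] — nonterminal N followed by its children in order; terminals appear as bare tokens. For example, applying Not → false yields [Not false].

Or
Or || And
Or || And || And
And || And || And
And && Not || And || And
Not && Not || And || And
p && Not || And || And
p && p || And || And
p && p || Not || And
p && p || ! Not || And
p && p || ! p || And
p && p || ! p || Not
p && p || ! p || p

[Or [Or [Or [And [And [Not p]] && [Not p]]] || [And [Not ! [Not p]]]] || [And [Not p]]]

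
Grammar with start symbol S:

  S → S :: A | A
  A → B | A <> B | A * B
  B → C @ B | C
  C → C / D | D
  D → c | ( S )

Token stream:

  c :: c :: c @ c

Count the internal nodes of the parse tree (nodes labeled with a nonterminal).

18

[S [S [S [A [B [C [D c]]]]] :: [A [B [C [D c]]]]] :: [A [B [C [D c]] @ [B [C [D c]]]]]]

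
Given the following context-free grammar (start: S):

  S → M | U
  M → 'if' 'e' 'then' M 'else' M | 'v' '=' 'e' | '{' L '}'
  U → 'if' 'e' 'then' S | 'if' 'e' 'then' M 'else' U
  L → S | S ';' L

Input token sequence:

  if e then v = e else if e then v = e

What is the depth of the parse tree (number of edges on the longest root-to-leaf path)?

[S [U if e then [M v = e] else [U if e then [S [M v = e]]]]]

5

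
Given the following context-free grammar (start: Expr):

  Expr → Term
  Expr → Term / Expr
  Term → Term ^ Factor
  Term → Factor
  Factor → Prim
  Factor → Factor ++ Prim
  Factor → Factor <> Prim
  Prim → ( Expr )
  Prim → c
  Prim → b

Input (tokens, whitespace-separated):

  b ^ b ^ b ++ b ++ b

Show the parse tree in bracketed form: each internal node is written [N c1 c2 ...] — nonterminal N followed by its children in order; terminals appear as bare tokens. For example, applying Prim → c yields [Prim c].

Expr
Term
Term ^ Factor
Term ^ Factor ^ Factor
Factor ^ Factor ^ Factor
Prim ^ Factor ^ Factor
b ^ Factor ^ Factor
b ^ Prim ^ Factor
b ^ b ^ Factor
b ^ b ^ Factor ++ Prim
b ^ b ^ Factor ++ Prim ++ Prim
b ^ b ^ Prim ++ Prim ++ Prim
b ^ b ^ b ++ Prim ++ Prim
b ^ b ^ b ++ b ++ Prim
b ^ b ^ b ++ b ++ b

[Expr [Term [Term [Term [Factor [Prim b]]] ^ [Factor [Prim b]]] ^ [Factor [Factor [Factor [Prim b]] ++ [Prim b]] ++ [Prim b]]]]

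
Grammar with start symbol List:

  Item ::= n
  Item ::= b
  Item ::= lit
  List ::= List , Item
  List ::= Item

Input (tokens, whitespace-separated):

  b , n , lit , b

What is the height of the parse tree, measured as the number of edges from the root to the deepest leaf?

5

[List [List [List [List [Item b]] , [Item n]] , [Item lit]] , [Item b]]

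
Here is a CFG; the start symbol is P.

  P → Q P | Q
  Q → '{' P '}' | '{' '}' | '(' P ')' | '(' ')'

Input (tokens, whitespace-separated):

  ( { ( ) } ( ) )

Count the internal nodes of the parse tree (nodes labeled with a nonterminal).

8

[P [Q ( [P [Q { [P [Q ( )]] }] [P [Q ( )]]] )]]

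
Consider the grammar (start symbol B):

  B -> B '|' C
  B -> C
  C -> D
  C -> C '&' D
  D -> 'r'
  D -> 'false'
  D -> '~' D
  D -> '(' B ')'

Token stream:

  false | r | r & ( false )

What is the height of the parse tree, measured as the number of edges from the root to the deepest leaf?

6

[B [B [B [C [D false]]] | [C [D r]]] | [C [C [D r]] & [D ( [B [C [D false]]] )]]]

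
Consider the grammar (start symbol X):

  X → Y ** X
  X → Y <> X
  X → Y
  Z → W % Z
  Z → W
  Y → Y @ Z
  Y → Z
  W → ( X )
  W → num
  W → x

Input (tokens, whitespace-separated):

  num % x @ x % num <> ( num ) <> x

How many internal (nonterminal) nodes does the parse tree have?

23

[X [Y [Y [Z [W num] % [Z [W x]]]] @ [Z [W x] % [Z [W num]]]] <> [X [Y [Z [W ( [X [Y [Z [W num]]]] )]]] <> [X [Y [Z [W x]]]]]]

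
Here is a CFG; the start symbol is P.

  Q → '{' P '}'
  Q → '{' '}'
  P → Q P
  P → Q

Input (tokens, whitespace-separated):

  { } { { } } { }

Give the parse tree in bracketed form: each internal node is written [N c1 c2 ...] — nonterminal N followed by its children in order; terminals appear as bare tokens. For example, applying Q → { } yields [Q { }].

[P [Q { }] [P [Q { [P [Q { }]] }] [P [Q { }]]]]

P
Q P
{ } P
{ } Q P
{ } { P } P
{ } { Q } P
{ } { { } } P
{ } { { } } Q
{ } { { } } { }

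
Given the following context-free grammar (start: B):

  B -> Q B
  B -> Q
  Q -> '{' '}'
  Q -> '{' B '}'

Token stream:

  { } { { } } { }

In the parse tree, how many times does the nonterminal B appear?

4

[B [Q { }] [B [Q { [B [Q { }]] }] [B [Q { }]]]]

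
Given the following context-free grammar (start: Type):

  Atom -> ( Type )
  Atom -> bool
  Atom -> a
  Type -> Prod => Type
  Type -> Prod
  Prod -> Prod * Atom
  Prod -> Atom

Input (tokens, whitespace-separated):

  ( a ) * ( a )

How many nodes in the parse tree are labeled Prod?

4

[Type [Prod [Prod [Atom ( [Type [Prod [Atom a]]] )]] * [Atom ( [Type [Prod [Atom a]]] )]]]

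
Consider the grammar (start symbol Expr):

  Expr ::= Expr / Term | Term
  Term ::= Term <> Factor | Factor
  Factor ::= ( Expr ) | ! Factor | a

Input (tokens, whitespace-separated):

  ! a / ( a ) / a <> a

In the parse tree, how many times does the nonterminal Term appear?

[Expr [Expr [Expr [Term [Factor ! [Factor a]]]] / [Term [Factor ( [Expr [Term [Factor a]]] )]]] / [Term [Term [Factor a]] <> [Factor a]]]

5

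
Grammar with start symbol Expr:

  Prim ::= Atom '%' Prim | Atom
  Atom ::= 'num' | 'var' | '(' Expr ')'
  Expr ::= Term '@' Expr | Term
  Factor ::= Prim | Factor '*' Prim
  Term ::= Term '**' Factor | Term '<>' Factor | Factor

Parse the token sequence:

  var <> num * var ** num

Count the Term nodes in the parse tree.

3

[Expr [Term [Term [Term [Factor [Prim [Atom var]]]] <> [Factor [Factor [Prim [Atom num]]] * [Prim [Atom var]]]] ** [Factor [Prim [Atom num]]]]]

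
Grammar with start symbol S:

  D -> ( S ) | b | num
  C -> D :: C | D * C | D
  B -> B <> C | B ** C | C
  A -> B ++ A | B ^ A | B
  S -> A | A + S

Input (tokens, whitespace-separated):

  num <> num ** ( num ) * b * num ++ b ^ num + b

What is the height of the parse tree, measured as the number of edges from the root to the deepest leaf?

10

[S [A [B [B [B [C [D num]]] <> [C [D num]]] ** [C [D ( [S [A [B [C [D num]]]]] )] * [C [D b] * [C [D num]]]]] ++ [A [B [C [D b]]] ^ [A [B [C [D num]]]]]] + [S [A [B [C [D b]]]]]]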